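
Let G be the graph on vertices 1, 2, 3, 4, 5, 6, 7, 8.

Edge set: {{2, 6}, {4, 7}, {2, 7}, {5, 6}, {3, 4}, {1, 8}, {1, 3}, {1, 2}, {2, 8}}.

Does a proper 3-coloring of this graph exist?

The chromatic number is 3. 1, 2, 8 are pairwise adjacent, so at least 3 colors are needed.
One proper 3-coloring: 1=blue, 2=red, 3=green, 4=red, 5=red, 6=blue, 7=blue, 8=green.
That is already a proper 3-coloring.

Yes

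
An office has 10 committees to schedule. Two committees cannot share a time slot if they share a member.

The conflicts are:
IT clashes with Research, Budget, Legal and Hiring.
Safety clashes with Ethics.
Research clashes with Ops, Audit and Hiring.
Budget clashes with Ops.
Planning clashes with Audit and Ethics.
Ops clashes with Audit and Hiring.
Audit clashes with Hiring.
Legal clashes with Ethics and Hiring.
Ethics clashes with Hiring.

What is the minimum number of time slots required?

Research, Ops, Audit, Hiring all conflict with each other, so at least 4 time slots are needed.
4 time slots suffice: time slot 1 → {Safety, Budget, Planning, Hiring}; time slot 2 → {IT, Audit, Ethics}; time slot 3 → {Research, Legal}; time slot 4 → {Ops}. Each listed conflict is separated.

4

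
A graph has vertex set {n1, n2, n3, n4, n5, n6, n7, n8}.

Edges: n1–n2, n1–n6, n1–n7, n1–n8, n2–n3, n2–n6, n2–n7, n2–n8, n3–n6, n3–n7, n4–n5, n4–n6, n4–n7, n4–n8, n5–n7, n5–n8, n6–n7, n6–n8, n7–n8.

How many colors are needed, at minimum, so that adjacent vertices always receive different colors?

n1, n2, n6, n7, n8 are mutually adjacent (a clique of size 5), so at least 5 colors are needed.
5 colors suffice: color red → {n7}; color blue → {n5, n6}; color green → {n3, n8}; color yellow → {n2, n4}; color purple → {n1}. No two adjacent vertices share a color.

5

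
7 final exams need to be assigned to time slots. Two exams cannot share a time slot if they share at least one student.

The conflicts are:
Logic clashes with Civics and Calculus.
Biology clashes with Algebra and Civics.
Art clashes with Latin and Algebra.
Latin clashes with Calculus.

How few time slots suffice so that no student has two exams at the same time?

The cycle Calculus-Logic-Civics-Biology-Algebra-Art-Latin-Calculus has odd length 7, so it cannot be 2-colored; at least 3 time slots are needed.
3 time slots suffice: time slot 1 → {Logic, Biology, Latin}; time slot 2 → {Art, Civics, Calculus}; time slot 3 → {Algebra}. No two conflicting exams share a time slot.

3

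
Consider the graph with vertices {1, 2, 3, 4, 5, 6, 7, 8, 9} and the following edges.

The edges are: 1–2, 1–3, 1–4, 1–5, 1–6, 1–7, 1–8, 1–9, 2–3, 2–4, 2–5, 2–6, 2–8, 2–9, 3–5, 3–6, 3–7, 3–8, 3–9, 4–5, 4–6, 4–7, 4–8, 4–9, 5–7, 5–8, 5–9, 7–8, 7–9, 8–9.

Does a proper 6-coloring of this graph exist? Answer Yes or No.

The chromatic number is 6. 1, 4, 5, 7, 8, 9 form a clique, so at least 6 colors are needed.
6 colors suffice: color red → {1}; color blue → {3, 4}; color green → {2, 7}; color yellow → {6, 8}; color purple → {5}; color orange → {9}.
That is already a proper 6-coloring.

Yes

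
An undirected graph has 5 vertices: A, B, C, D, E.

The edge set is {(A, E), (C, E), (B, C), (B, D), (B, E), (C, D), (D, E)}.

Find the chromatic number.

4

B, C, D, E form a clique, so at least 4 colors are needed.
One proper 4-coloring: A=2, B=2, C=4, D=3, E=1. Each edge has distinct colors on its endpoints.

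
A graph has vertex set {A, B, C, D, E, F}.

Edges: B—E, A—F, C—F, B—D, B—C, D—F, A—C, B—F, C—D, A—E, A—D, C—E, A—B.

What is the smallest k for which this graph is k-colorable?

5

A, B, C, D, F are pairwise adjacent (a clique of size 5), so at least 5 colors are needed.
5 colors suffice: color 1 → {B}; color 2 → {A}; color 3 → {C}; color 4 → {E, F}; color 5 → {D}. Every edge joins two different colors.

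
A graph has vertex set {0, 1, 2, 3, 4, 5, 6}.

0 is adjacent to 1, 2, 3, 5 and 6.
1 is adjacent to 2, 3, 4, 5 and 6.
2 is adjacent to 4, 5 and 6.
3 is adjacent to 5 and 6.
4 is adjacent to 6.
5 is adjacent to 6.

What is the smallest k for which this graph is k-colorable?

5

0, 1, 2, 5, 6 are mutually adjacent (a clique of size 5), so at least 5 colors are needed.
5 colors suffice: color red → {1}; color blue → {6}; color green → {0, 4}; color yellow → {5}; color purple → {2, 3}. Every edge joins two different colors.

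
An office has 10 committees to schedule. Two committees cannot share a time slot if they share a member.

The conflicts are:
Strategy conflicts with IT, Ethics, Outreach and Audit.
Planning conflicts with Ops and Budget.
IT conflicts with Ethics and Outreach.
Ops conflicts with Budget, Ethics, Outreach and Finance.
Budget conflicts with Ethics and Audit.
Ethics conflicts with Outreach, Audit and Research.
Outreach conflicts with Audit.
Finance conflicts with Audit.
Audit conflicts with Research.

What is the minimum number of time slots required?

Strategy, Ethics, Outreach, Audit pairwise conflict, so at least 4 time slots are needed.
4 time slots suffice: time slot 1 → {Planning, Ethics, Finance}; time slot 2 → {IT, Ops, Audit}; time slot 3 → {Budget, Outreach, Research}; time slot 4 → {Strategy}. Each listed conflict is separated.

4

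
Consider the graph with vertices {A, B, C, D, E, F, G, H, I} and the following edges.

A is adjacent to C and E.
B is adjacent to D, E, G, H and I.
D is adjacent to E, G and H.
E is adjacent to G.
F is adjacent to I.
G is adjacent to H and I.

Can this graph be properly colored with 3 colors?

No

B, D, E, G are pairwise adjacent (a clique of size 4), so at least 4 colors are needed.
So 3 colors are not enough.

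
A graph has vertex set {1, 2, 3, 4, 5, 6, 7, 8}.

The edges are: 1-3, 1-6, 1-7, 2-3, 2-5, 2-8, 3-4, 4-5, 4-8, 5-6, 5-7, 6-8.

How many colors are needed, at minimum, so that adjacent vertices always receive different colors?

3

The cycle 1-3-2-5-6-1 has odd length 5, so it cannot be 2-colored; at least 3 colors are needed.
One proper 3-coloring: 1=c, 2=b, 3=a, 4=b, 5=a, 6=b, 7=b, 8=a. Every edge joins two different colors.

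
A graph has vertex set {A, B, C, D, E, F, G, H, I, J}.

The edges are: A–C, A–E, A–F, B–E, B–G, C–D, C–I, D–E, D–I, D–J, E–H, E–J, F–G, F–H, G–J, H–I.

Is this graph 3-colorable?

Yes

The chromatic number is 3. D, E, J are pairwise adjacent, so at least 3 colors are needed.
A valid assignment using 3 colors: A=blue, B=green, C=red, D=blue, E=red, F=red, G=blue, H=blue, I=green, J=green.
That is already a proper 3-coloring.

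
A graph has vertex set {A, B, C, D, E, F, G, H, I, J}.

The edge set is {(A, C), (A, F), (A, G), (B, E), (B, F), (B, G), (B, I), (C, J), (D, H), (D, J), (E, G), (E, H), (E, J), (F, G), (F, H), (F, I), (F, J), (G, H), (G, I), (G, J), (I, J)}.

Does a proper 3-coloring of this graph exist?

F, G, I, J are mutually adjacent (a clique of size 4), so at least 4 colors are needed.
So 3 colors are not enough.

No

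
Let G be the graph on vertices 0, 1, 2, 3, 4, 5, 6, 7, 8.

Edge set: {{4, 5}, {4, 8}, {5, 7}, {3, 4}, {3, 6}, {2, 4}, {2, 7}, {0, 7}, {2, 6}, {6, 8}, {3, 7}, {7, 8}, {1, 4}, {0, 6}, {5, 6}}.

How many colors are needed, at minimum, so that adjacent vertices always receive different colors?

2

2 and 7 are adjacent, so at least 2 colors are needed.
2 colors suffice: 0=blue, 1=blue, 2=blue, 3=blue, 4=red, 5=blue, 6=red, 7=red, 8=blue. Each edge has distinct colors on its endpoints.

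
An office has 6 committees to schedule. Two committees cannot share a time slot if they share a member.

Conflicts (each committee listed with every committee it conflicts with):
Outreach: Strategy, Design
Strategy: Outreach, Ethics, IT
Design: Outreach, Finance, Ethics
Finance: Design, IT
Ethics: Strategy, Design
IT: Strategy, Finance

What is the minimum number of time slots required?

The cycle Strategy-IT-Finance-Design-Ethics-Strategy has odd length 5, so it cannot be 2-colored; at least 3 time slots are needed.
3 time slots suffice: Outreach=2, Strategy=1, Design=1, Finance=2, Ethics=2, IT=3. Each listed conflict is separated.

3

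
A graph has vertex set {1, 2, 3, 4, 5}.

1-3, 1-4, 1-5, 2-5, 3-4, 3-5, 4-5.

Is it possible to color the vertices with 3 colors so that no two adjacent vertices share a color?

1, 3, 4, 5 are mutually adjacent (a clique of size 4), so at least 4 colors are needed.
So 3 colors are not enough.

No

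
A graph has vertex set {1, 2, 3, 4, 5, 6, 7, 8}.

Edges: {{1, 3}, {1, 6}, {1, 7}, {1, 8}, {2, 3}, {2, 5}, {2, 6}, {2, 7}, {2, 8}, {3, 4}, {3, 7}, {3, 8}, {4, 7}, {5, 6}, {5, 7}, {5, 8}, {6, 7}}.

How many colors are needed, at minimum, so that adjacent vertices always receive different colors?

4

2, 5, 6, 7 are mutually adjacent (a clique of size 4), so at least 4 colors are needed.
4 colors suffice: color a → {7, 8}; color b → {3, 6}; color c → {1, 2, 4}; color d → {5}. Each edge has distinct colors on its endpoints.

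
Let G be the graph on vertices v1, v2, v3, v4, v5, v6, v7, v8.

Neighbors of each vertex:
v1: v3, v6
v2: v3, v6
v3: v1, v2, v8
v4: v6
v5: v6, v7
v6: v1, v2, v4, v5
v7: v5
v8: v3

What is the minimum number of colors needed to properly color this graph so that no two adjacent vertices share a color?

v1 and v3 are adjacent, so at least 2 colors are needed.
A valid assignment using 2 colors: v1=2, v2=2, v3=1, v4=2, v5=2, v6=1, v7=1, v8=2. Every edge joins two different colors.

2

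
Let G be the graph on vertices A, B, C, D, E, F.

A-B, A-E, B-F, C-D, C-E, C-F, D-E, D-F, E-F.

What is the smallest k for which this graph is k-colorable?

C, D, E, F are mutually adjacent (a clique of size 4), so at least 4 colors are needed.
One proper 4-coloring: A=blue, B=red, C=yellow, D=green, E=red, F=blue. Every edge joins two different colors.

4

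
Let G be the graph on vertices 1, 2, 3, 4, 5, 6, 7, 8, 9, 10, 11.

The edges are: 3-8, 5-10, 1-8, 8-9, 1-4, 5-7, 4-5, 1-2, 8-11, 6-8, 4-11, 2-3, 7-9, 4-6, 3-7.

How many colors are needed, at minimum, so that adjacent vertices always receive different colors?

2

7 and 9 are adjacent, so at least 2 colors are needed.
One proper 2-coloring: 1=b, 2=a, 3=b, 4=a, 5=b, 6=b, 7=a, 8=a, 9=b, 10=a, 11=b. No two adjacent vertices share a color.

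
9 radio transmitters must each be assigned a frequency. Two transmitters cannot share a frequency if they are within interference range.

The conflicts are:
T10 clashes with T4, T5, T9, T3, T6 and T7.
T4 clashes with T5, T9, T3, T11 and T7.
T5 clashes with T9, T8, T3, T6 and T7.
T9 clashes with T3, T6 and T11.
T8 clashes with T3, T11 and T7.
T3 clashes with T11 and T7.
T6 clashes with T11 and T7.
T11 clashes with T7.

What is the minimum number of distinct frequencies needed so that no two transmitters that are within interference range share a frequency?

T10, T4, T5, T9, T3 pairwise conflict, so at least 5 frequencies are needed.
5 frequencies suffice: T10=4, T4=5, T5=2, T9=3, T8=4, T3=1, T6=1, T11=2, T7=3. No two conflicting transmitters share a frequency.

5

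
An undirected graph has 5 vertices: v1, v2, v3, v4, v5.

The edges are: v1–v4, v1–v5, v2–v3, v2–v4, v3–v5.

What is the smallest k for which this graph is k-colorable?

3

The cycle v5-v1-v4-v2-v3-v5 has odd length 5, so it cannot be 2-colored; at least 3 colors are needed.
3 colors suffice: v1=blue, v2=blue, v3=red, v4=red, v5=green. Every edge joins two different colors.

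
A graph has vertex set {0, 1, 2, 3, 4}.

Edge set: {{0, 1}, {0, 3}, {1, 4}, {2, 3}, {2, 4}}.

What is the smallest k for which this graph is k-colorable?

3

The cycle 0-3-2-4-1-0 has odd length 5, so it cannot be 2-colored; at least 3 colors are needed.
One proper 3-coloring: 0=red, 1=blue, 2=red, 3=blue, 4=green. Every edge joins two different colors.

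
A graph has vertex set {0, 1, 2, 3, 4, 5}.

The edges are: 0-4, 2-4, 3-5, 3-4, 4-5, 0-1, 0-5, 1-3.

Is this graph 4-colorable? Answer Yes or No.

The chromatic number is 3. 0, 4, 5 form a triangle, so at least 3 colors are needed.
3 colors suffice: color a → {1, 4}; color b → {2, 5}; color c → {0, 3}.
Since 4 ≥ 3, a proper 4-coloring certainly exists.

Yes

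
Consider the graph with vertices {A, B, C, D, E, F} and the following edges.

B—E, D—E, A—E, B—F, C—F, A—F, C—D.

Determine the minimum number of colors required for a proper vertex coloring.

3

The cycle D-E-A-F-C-D has odd length 5, so it cannot be 2-colored; at least 3 colors are needed.
3 colors suffice: color 1 → {E, F}; color 2 → {A, B, C}; color 3 → {D}. Each edge has distinct colors on its endpoints.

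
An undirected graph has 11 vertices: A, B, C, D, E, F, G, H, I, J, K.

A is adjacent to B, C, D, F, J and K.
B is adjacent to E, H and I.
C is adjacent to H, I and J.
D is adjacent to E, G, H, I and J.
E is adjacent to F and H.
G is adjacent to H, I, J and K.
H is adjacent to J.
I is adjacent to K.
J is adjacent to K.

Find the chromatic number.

D, G, H, J are pairwise adjacent (a clique of size 4), so at least 4 colors are needed.
4 colors suffice: color 1 → {A, H, I}; color 2 → {B, F, J}; color 3 → {C, D, K}; color 4 → {E, G}. Each edge has distinct colors on its endpoints.

4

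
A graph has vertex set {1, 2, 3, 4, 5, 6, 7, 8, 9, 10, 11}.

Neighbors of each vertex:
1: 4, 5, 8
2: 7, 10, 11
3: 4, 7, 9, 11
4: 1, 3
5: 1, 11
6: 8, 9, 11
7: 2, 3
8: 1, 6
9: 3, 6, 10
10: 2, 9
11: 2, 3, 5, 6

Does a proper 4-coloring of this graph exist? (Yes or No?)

Yes

The chromatic number is 3. The cycle 1-5-11-3-4-1 has odd length 5, so it cannot be 2-colored; at least 3 colors are needed.
3 colors suffice: color red → {1, 7, 9, 11}; color blue → {2, 3, 5, 6}; color green → {4, 8, 10}.
Since 4 ≥ 3, a proper 4-coloring certainly exists.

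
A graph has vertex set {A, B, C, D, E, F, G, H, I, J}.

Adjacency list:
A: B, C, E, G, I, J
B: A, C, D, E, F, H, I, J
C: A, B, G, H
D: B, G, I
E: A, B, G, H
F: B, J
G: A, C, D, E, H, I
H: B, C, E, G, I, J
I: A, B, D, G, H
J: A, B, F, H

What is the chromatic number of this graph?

3

D, G, I are mutually adjacent, so at least 3 colors are needed.
3 colors suffice: A=2, B=1, C=3, D=2, E=3, F=2, G=1, H=2, I=3, J=3. No two adjacent vertices share a color.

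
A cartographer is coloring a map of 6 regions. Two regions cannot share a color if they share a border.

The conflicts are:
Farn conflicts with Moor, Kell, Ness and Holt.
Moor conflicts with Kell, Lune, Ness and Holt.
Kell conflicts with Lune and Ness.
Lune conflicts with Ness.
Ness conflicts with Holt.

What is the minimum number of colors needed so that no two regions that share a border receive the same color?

Moor, Kell, Lune, Ness all conflict with each other, so at least 4 colors are needed.
4 colors suffice: color 1 → {Ness}; color 2 → {Moor}; color 3 → {Kell, Holt}; color 4 → {Farn, Lune}. Every pair that conflicts lands in different colors.

4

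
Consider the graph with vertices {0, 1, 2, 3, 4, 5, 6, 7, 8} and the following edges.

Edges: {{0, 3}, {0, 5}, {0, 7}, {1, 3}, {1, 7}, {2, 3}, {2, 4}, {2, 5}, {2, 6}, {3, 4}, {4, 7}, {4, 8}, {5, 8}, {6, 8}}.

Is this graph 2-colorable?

No

2, 3, 4 form a triangle, so at least 3 colors are needed.
So 2 colors are not enough.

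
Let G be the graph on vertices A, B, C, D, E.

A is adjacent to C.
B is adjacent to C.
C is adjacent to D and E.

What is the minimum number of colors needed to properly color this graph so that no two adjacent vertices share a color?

2

C and D are adjacent, so at least 2 colors are needed.
A valid assignment using 2 colors: A=2, B=2, C=1, D=2, E=2. Each edge has distinct colors on its endpoints.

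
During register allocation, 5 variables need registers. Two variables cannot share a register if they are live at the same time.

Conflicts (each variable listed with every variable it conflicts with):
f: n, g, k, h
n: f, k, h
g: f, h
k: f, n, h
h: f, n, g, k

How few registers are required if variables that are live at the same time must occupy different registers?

4

f, n, k, h pairwise conflict, so at least 4 registers are needed.
4 registers suffice: f=1, n=4, g=3, k=3, h=2. No two conflicting variables share a register.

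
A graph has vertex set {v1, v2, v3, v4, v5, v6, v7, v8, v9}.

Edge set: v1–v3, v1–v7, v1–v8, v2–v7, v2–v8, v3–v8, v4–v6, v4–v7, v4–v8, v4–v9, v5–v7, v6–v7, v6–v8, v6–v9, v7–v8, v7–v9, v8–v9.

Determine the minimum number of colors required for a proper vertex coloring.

v4, v6, v7, v8, v9 are mutually adjacent (a clique of size 5), so at least 5 colors are needed.
A valid assignment using 5 colors: v1=G, v2=G, v3=R, v4=Y, v5=B, v6=G, v7=R, v8=B, v9=P. No two adjacent vertices share a color.

5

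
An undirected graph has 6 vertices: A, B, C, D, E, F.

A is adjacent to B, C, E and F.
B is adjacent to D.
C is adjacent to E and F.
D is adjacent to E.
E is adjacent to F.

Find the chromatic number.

4

A, C, E, F form a clique, so at least 4 colors are needed.
4 colors suffice: color 1 → {A, D}; color 2 → {B, E}; color 3 → {C}; color 4 → {F}. Every edge joins two different colors.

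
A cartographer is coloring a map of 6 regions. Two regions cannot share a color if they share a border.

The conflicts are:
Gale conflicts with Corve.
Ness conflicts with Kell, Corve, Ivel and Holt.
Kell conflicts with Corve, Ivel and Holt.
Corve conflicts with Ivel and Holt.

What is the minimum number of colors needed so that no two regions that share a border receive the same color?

4

Ness, Kell, Corve, Holt pairwise conflict, so at least 4 colors are needed.
4 colors suffice: color 1 → {Corve}; color 2 → {Gale, Ness}; color 3 → {Kell}; color 4 → {Ivel, Holt}. No two conflicting regions share a color.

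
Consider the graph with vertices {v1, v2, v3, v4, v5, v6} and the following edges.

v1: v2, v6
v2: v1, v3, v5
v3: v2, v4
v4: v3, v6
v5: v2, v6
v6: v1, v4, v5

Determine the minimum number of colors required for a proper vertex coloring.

The cycle v3-v2-v1-v6-v4-v3 has odd length 5, so it cannot be 2-colored; at least 3 colors are needed.
One proper 3-coloring: v1=2, v2=1, v3=3, v4=2, v5=2, v6=1. No two adjacent vertices share a color.

3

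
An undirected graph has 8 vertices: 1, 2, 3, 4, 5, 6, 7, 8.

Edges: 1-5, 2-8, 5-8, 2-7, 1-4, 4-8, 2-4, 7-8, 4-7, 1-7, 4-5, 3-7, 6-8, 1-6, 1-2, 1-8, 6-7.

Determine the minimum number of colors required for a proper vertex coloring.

5

1, 2, 4, 7, 8 are pairwise adjacent (a clique of size 5), so at least 5 colors are needed.
5 colors suffice: color a → {5, 7}; color b → {3, 8}; color c → {1}; color d → {4, 6}; color e → {2}. Every edge joins two different colors.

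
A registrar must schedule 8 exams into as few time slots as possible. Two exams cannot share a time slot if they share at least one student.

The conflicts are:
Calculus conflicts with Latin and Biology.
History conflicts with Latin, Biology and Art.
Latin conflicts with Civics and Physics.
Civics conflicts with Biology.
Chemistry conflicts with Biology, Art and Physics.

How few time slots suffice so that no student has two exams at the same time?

The cycle Chemistry-Physics-Latin-History-Biology-Chemistry has odd length 5, so it cannot be 2-colored; at least 3 time slots are needed.
3 time slots suffice: time slot 1 → {Latin, Biology, Art}; time slot 2 → {Calculus, History, Civics, Chemistry}; time slot 3 → {Physics}. No two conflicting exams share a time slot.

3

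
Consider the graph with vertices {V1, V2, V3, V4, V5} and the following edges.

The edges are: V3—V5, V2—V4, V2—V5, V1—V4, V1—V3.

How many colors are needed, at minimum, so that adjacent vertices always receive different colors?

The cycle V1-V3-V5-V2-V4-V1 has odd length 5, so it cannot be 2-colored; at least 3 colors are needed.
3 colors suffice: color 1 → {V4, V5}; color 2 → {V2, V3}; color 3 → {V1}. No two adjacent vertices share a color.

3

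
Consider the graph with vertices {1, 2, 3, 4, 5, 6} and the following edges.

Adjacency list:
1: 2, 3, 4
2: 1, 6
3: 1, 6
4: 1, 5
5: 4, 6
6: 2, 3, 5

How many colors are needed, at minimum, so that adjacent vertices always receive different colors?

3

The cycle 4-1-3-6-5-4 has odd length 5, so it cannot be 2-colored; at least 3 colors are needed.
3 colors suffice: color red → {1, 6}; color blue → {2, 3, 4}; color green → {5}. Every edge joins two different colors.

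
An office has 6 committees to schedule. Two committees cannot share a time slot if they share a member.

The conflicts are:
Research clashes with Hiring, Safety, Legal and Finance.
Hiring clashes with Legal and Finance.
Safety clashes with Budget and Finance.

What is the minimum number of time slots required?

3

Research, Hiring, Legal all conflict with each other, so at least 3 time slots are needed.
3 time slots suffice: time slot 1 → {Research, Budget}; time slot 2 → {Hiring, Safety}; time slot 3 → {Legal, Finance}. Every pair that conflicts lands in different time slots.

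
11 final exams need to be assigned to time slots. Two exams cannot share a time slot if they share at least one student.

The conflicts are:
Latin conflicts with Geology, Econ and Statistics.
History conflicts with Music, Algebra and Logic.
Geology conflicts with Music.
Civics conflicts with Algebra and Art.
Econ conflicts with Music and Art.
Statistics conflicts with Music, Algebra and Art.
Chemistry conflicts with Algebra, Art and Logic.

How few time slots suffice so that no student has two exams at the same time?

2

Geology and Music conflict, so at least 2 time slots are needed.
A valid assignment using 2 time slots: Latin=1, History=2, Geology=2, Civics=2, Econ=2, Statistics=2, Music=1, Chemistry=2, Algebra=1, Art=1, Logic=1. Each listed conflict is separated.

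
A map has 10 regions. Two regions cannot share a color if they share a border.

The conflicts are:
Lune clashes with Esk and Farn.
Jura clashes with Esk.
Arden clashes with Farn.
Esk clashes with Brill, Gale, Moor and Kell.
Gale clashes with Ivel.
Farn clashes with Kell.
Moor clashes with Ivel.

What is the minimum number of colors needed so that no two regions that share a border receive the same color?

2

Farn and Kell conflict, so at least 2 colors are needed.
A valid assignment using 2 colors: Lune=2, Jura=2, Arden=2, Esk=1, Brill=2, Gale=2, Farn=1, Moor=2, Ivel=1, Kell=2. No two conflicting regions share a color.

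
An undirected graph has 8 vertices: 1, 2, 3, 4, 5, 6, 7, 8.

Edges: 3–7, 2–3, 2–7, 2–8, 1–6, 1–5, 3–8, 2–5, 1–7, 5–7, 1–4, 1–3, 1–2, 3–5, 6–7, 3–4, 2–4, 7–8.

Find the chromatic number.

1, 2, 3, 5, 7 form a clique, so at least 5 colors are needed.
5 colors suffice: color red → {3, 6}; color blue → {4, 7}; color green → {1, 8}; color yellow → {2}; color purple → {5}. Each edge has distinct colors on its endpoints.

5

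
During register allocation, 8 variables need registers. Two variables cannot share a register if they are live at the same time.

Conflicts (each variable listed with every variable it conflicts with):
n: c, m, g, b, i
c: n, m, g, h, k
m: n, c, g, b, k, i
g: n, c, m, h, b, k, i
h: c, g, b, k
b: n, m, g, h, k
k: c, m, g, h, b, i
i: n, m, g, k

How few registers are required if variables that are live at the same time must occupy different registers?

g, h, b, k all conflict with each other, so at least 4 registers are needed.
Using 4 registers: n=3, c=4, m=2, g=1, h=2, b=4, k=3, i=4. No two conflicting variables share a register.

4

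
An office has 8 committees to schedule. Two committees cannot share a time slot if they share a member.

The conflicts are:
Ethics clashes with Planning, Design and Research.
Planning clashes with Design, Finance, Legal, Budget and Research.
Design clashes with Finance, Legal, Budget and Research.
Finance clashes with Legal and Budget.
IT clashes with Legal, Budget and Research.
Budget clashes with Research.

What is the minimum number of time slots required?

4

Ethics, Planning, Design, Research are mutually in conflict, so at least 4 time slots are needed.
A valid assignment using 4 time slots: Ethics=4, Planning=2, Design=1, Finance=3, IT=1, Legal=4, Budget=4, Research=3. No two conflicting committees share a time slot.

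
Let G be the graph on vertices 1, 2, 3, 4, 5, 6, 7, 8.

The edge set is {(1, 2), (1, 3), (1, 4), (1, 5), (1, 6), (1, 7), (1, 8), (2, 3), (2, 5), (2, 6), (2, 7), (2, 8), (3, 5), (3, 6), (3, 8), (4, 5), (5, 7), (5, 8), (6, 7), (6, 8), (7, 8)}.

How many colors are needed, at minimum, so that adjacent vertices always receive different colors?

5

1, 2, 3, 6, 8 form a clique, so at least 5 colors are needed.
5 colors suffice: color a → {1}; color b → {2, 4}; color c → {5, 6}; color d → {8}; color e → {3, 7}. No two adjacent vertices share a color.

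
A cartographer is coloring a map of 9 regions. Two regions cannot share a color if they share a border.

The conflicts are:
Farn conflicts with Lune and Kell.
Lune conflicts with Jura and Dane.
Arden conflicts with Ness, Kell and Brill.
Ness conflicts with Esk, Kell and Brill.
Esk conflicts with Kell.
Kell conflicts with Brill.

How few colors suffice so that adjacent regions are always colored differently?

4

Arden, Ness, Kell, Brill pairwise conflict, so at least 4 colors are needed.
4 colors suffice: Farn=2, Lune=1, Arden=3, Ness=2, Esk=3, Kell=1, Jura=2, Brill=4, Dane=2. Every pair that conflicts lands in different colors.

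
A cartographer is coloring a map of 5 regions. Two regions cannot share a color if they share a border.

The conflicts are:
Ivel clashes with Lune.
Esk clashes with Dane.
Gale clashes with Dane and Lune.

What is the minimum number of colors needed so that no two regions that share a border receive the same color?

Ivel and Lune conflict, so at least 2 colors are needed.
A valid assignment using 2 colors: Ivel=2, Esk=2, Gale=2, Dane=1, Lune=1. No two conflicting regions share a color.

2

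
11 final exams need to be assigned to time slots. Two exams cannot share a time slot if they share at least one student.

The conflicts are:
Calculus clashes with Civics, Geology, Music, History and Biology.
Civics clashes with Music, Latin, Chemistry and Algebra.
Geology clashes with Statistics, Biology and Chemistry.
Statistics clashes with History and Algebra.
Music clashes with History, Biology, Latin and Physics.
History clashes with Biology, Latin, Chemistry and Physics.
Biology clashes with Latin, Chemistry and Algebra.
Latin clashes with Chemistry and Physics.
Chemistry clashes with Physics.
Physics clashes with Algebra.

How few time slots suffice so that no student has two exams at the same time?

History, Biology, Latin, Chemistry all conflict with each other, so at least 4 time slots are needed.
4 time slots suffice: time slot 1 → {Civics, Statistics, Biology, Physics}; time slot 2 → {Geology, History, Algebra}; time slot 3 → {Music, Chemistry}; time slot 4 → {Calculus, Latin}. No two conflicting exams share a time slot.

4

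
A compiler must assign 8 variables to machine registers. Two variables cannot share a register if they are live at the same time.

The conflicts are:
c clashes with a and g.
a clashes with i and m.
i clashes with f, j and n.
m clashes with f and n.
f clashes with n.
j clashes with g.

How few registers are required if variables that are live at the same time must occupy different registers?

i, f, n all conflict with each other, so at least 3 registers are needed.
3 registers suffice: register 1 → {i, m, g}; register 2 → {a, f, j}; register 3 → {c, n}. Every pair that conflicts lands in different registers.

3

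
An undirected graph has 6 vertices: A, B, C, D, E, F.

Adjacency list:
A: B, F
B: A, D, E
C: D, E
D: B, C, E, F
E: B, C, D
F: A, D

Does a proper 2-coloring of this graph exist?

No

B, D, E are pairwise adjacent, so at least 3 colors are needed.
So 2 colors are not enough.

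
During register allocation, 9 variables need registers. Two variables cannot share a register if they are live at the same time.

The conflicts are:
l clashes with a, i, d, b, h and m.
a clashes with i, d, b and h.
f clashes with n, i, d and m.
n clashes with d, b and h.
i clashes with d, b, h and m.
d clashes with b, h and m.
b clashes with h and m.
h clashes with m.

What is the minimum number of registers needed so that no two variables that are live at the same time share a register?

l, i, d, b, h, m are mutually in conflict, so at least 6 registers are needed.
A valid assignment using 6 registers: l=6, a=5, f=2, n=3, i=3, d=1, b=4, h=2, m=5. Every pair that conflicts lands in different registers.

6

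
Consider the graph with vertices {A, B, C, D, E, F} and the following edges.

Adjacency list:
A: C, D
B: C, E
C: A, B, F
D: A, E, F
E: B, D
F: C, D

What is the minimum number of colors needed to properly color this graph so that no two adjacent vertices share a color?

The cycle C-B-E-D-A-C has odd length 5, so it cannot be 2-colored; at least 3 colors are needed.
A valid assignment using 3 colors: A=2, B=3, C=1, D=1, E=2, F=2. Each edge has distinct colors on its endpoints.

3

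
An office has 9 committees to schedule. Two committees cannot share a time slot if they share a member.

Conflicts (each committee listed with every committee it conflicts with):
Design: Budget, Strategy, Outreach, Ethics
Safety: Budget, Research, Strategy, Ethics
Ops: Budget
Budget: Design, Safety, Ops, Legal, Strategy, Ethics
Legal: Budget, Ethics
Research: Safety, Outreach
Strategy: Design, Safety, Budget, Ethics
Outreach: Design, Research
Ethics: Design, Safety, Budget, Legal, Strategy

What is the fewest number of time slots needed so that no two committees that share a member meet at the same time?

4

Design, Budget, Strategy, Ethics pairwise conflict, so at least 4 time slots are needed.
4 time slots suffice: time slot 1 → {Budget, Outreach}; time slot 2 → {Ops, Research, Ethics}; time slot 3 → {Design, Safety, Legal}; time slot 4 → {Strategy}. No two conflicting committees share a time slot.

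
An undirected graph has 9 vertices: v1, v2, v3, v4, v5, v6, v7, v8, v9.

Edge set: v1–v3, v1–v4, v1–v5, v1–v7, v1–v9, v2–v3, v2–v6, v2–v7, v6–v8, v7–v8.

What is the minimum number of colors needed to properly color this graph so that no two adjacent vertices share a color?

2

v1 and v5 are adjacent, so at least 2 colors are needed.
2 colors suffice: color 1 → {v1, v2, v8}; color 2 → {v3, v4, v5, v6, v7, v9}. No two adjacent vertices share a color.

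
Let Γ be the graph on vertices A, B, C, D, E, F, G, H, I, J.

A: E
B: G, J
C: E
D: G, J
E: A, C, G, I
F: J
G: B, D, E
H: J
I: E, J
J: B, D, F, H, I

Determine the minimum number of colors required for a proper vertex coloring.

3

The cycle E-I-J-D-G-E has odd length 5, so it cannot be 2-colored; at least 3 colors are needed.
A valid assignment using 3 colors: A=blue, B=green, C=blue, D=green, E=red, F=blue, G=blue, H=blue, I=blue, J=red. Each edge has distinct colors on its endpoints.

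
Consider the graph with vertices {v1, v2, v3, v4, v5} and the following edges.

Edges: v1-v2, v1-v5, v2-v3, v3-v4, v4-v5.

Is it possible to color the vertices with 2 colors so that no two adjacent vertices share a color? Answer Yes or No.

The cycle v5-v4-v3-v2-v1-v5 has odd length 5, so it cannot be 2-colored; at least 3 colors are needed.
So 2 colors are not enough.

No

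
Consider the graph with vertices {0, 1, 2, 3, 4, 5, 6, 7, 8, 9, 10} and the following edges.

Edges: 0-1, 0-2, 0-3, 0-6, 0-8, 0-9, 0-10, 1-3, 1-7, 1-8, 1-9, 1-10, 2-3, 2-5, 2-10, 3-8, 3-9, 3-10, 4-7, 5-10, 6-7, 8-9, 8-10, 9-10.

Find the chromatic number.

6

0, 1, 3, 8, 9, 10 are mutually adjacent (a clique of size 6), so at least 6 colors are needed.
A valid assignment using 6 colors: 0=blue, 1=green, 2=green, 3=yellow, 4=blue, 5=blue, 6=green, 7=red, 8=purple, 9=orange, 10=red. Every edge joins two different colors.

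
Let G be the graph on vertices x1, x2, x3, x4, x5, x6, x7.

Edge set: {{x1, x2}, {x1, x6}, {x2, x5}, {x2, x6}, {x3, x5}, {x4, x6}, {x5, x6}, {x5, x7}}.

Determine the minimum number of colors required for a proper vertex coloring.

3

x1, x2, x6 form a triangle, so at least 3 colors are needed.
3 colors suffice: color 1 → {x3, x6, x7}; color 2 → {x1, x4, x5}; color 3 → {x2}. Each edge has distinct colors on its endpoints.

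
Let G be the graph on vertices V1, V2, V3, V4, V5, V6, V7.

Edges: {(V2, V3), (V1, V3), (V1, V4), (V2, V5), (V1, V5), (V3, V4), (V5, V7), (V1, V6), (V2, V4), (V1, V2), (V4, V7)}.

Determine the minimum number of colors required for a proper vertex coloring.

4

V1, V2, V3, V4 are pairwise adjacent (a clique of size 4), so at least 4 colors are needed.
4 colors suffice: color 1 → {V1, V7}; color 2 → {V2, V6}; color 3 → {V4, V5}; color 4 → {V3}. Every edge joins two different colors.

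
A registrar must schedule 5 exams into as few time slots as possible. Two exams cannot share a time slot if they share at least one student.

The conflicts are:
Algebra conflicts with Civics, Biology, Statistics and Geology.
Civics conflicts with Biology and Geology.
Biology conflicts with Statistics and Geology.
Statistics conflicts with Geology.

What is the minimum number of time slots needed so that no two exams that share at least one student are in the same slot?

Algebra, Biology, Statistics, Geology are mutually in conflict, so at least 4 time slots are needed.
4 time slots suffice: Algebra=2, Civics=4, Biology=1, Statistics=4, Geology=3. No two conflicting exams share a time slot.

4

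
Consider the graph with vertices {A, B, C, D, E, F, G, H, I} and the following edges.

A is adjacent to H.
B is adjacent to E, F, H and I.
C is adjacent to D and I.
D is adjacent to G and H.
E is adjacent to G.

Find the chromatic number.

The cycle H-D-C-I-B-H has odd length 5, so it cannot be 2-colored; at least 3 colors are needed.
A valid assignment using 3 colors: A=1, B=1, C=2, D=1, E=3, F=2, G=2, H=2, I=3. Every edge joins two different colors.

3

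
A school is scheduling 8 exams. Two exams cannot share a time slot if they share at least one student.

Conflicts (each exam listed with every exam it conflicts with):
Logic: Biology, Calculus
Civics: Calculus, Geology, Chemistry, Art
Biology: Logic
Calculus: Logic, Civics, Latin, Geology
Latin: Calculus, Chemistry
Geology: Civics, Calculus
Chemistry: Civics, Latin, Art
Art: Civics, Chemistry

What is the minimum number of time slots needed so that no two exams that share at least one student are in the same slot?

3

Civics, Calculus, Geology all conflict with each other, so at least 3 time slots are needed.
3 time slots suffice: time slot 1 → {Biology, Calculus, Chemistry}; time slot 2 → {Logic, Civics, Latin}; time slot 3 → {Geology, Art}. Each listed conflict is separated.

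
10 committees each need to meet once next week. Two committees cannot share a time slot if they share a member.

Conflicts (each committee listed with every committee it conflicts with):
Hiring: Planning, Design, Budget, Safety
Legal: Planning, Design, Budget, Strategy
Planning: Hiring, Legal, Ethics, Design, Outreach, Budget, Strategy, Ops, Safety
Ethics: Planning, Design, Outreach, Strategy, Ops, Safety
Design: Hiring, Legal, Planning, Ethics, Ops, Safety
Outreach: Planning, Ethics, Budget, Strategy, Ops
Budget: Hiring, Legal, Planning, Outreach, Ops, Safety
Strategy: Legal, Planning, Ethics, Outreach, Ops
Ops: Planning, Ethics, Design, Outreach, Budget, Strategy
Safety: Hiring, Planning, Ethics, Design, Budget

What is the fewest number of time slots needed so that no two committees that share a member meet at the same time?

Planning, Ethics, Outreach, Strategy, Ops pairwise conflict, so at least 5 time slots are needed.
Using 5 time slots: Hiring=5, Legal=3, Planning=1, Ethics=2, Design=4, Outreach=4, Budget=2, Strategy=5, Ops=3, Safety=3. Each listed conflict is separated.

5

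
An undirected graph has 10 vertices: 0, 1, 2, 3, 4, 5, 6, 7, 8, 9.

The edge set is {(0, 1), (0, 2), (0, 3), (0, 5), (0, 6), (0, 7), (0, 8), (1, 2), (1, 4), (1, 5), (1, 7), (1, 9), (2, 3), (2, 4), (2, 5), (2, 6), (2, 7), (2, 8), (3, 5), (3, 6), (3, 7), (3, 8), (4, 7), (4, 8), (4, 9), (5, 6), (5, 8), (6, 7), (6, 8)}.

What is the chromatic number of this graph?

0, 2, 3, 5, 6, 8 are pairwise adjacent (a clique of size 6), so at least 6 colors are needed.
6 colors suffice: 0=b, 1=d, 2=a, 3=d, 4=b, 5=c, 6=f, 7=c, 8=e, 9=a. No two adjacent vertices share a color.

6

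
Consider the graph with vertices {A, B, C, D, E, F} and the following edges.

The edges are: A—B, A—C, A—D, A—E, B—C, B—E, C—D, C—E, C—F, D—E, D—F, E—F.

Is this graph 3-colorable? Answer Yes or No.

A, C, D, E are pairwise adjacent (a clique of size 4), so at least 4 colors are needed.
So 3 colors are not enough.

No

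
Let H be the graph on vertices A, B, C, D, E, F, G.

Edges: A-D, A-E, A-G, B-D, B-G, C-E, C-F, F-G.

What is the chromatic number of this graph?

3

The cycle E-A-G-F-C-E has odd length 5, so it cannot be 2-colored; at least 3 colors are needed.
A valid assignment using 3 colors: A=2, B=2, C=2, D=1, E=1, F=3, G=1. Every edge joins two different colors.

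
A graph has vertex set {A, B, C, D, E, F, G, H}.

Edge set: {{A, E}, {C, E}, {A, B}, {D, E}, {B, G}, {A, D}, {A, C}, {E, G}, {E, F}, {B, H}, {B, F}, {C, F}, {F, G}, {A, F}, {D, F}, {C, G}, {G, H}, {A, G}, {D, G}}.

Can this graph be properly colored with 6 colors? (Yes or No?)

Yes

The chromatic number is 5. A, D, E, F, G are pairwise adjacent (a clique of size 5), so at least 5 colors are needed.
5 colors suffice: color 1 → {G}; color 2 → {A, H}; color 3 → {F}; color 4 → {B, E}; color 5 → {C, D}.
Since 6 ≥ 5, a proper 6-coloring certainly exists.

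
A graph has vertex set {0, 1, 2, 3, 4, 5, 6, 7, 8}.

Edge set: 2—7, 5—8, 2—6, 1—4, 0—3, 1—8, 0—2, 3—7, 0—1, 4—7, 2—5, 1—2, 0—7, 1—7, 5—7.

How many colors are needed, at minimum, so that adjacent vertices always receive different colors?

4

0, 1, 2, 7 are pairwise adjacent (a clique of size 4), so at least 4 colors are needed.
4 colors suffice: color red → {6, 7, 8}; color blue → {1, 3, 5}; color green → {2, 4}; color yellow → {0}. Each edge has distinct colors on its endpoints.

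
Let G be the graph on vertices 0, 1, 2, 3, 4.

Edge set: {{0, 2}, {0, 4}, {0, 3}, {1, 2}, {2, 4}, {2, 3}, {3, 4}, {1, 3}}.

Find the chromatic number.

4

0, 2, 3, 4 are mutually adjacent (a clique of size 4), so at least 4 colors are needed.
4 colors suffice: color red → {3}; color blue → {2}; color green → {0, 1}; color yellow → {4}. Every edge joins two different colors.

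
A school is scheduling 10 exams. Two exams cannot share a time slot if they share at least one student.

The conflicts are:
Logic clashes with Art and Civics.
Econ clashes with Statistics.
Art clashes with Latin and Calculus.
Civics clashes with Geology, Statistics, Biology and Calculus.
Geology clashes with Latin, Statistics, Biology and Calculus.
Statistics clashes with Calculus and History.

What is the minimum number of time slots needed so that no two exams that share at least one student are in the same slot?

4

Civics, Geology, Statistics, Calculus pairwise conflict, so at least 4 time slots are needed.
Using 4 time slots: Logic=3, Econ=2, Art=1, Civics=2, Geology=3, Latin=2, Statistics=1, Biology=1, Calculus=4, History=2. No two conflicting exams share a time slot.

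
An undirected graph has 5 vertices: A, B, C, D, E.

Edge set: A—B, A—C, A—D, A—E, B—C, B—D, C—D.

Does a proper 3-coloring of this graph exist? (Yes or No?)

A, B, C, D form a clique, so at least 4 colors are needed.
So 3 colors are not enough.

No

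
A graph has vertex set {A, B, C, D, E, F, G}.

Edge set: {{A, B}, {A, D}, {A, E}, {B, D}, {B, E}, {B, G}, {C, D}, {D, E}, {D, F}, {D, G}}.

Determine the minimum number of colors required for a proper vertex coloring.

4

A, B, D, E are pairwise adjacent (a clique of size 4), so at least 4 colors are needed.
One proper 4-coloring: A=yellow, B=blue, C=blue, D=red, E=green, F=blue, G=green. Every edge joins two different colors.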